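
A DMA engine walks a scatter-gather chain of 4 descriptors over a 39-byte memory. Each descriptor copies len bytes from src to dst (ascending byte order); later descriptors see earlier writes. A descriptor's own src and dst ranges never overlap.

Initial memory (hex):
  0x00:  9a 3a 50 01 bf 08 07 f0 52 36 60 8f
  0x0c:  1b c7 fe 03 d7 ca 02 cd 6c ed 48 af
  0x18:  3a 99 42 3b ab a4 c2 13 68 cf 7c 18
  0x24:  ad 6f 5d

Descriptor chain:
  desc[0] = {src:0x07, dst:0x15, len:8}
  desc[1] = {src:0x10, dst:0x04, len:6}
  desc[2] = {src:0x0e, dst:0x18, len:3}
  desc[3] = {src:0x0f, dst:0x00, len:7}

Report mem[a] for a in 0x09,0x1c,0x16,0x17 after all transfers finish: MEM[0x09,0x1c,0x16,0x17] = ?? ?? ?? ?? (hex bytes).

D0: mem[0x15..0x1c] <- [f0 52 36 60 8f 1b c7 fe]
D1: mem[0x04..0x09] <- [d7 ca 02 cd 6c f0]
D2: mem[0x18..0x1a] <- [fe 03 d7]
D3: mem[0x00..0x06] <- [03 d7 ca 02 cd 6c f0]
query mem[0x09]=0xf0, mem[0x1c]=0xfe, mem[0x16]=0x52, mem[0x17]=0x36

MEM[0x09,0x1c,0x16,0x17] = f0 fe 52 36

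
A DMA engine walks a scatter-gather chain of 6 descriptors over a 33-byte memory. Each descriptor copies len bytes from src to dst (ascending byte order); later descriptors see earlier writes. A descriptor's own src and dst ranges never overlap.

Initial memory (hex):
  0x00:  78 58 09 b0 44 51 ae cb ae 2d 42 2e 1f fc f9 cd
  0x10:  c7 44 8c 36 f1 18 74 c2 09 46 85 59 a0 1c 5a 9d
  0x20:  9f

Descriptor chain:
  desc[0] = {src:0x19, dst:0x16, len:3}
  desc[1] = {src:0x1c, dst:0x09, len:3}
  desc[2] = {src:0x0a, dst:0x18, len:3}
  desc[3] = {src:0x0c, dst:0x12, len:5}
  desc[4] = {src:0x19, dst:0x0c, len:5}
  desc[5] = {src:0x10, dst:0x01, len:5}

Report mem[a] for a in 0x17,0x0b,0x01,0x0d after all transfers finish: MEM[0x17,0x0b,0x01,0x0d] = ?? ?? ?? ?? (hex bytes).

  after D0: wrote 3B at 0x16 = 468559
  after D1: wrote 3B at 0x09 = a01c5a
  after D2: wrote 3B at 0x18 = 1c5a1f
  after D3: wrote 5B at 0x12 = 1ffcf9cdc7
  after D4: wrote 5B at 0x0c = 5a1f59a01c
  after D5: wrote 5B at 0x01 = 1c441ffcf9
query mem[0x17]=0x85, mem[0x0b]=0x5a, mem[0x01]=0x1c, mem[0x0d]=0x1f

MEM[0x17,0x0b,0x01,0x0d] = 85 5a 1c 1f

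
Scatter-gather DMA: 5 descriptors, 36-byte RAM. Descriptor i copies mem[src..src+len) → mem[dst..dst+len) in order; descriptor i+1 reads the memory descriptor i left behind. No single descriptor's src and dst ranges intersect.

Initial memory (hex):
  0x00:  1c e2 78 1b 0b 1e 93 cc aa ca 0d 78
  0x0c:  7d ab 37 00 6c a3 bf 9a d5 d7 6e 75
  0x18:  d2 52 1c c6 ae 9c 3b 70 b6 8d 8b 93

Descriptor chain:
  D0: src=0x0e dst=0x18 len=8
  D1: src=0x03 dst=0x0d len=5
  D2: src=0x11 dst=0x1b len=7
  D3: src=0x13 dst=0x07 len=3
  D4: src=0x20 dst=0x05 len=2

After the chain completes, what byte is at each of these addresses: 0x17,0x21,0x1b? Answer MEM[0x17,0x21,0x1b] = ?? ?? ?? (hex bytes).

MEM[0x17,0x21,0x1b] = 75 75 cc

D0: mem[0x18..0x1f] <- [37 00 6c a3 bf 9a d5 d7]
D1: mem[0x0d..0x11] <- [1b 0b 1e 93 cc]
D2: mem[0x1b..0x21] <- [cc bf 9a d5 d7 6e 75]
D3: mem[0x07..0x09] <- [9a d5 d7]
D4: mem[0x05..0x06] <- [6e 75]
query mem[0x17]=0x75, mem[0x21]=0x75, mem[0x1b]=0xcc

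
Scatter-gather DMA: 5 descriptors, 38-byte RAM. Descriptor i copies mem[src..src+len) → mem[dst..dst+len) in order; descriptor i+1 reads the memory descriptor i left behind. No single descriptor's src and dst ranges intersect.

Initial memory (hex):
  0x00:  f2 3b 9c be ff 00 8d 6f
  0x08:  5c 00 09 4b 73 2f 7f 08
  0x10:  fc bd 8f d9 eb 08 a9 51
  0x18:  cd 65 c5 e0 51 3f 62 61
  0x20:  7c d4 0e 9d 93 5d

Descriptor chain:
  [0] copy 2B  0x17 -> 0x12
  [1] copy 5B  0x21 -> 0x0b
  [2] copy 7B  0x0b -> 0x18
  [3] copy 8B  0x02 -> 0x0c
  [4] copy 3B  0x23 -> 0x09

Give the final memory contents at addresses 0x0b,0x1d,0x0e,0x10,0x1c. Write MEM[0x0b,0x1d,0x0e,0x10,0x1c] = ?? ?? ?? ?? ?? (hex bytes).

MEM[0x0b,0x1d,0x0e,0x10,0x1c] = 5d fc ff 8d 5d

#0 dst[0x12+2] := {0x51,0xcd}
#1 dst[0x0b+5] := {0xd4,0x0e,0x9d,0x93,0x5d}
#2 dst[0x18+7] := {0xd4,0x0e,0x9d,0x93,0x5d,0xfc,0xbd}
#3 dst[0x0c+8] := {0x9c,0xbe,0xff,0x00,0x8d,0x6f,0x5c,0x00}
#4 dst[0x09+3] := {0x9d,0x93,0x5d}
query mem[0x0b]=0x5d, mem[0x1d]=0xfc, mem[0x0e]=0xff, mem[0x10]=0x8d, mem[0x1c]=0x5d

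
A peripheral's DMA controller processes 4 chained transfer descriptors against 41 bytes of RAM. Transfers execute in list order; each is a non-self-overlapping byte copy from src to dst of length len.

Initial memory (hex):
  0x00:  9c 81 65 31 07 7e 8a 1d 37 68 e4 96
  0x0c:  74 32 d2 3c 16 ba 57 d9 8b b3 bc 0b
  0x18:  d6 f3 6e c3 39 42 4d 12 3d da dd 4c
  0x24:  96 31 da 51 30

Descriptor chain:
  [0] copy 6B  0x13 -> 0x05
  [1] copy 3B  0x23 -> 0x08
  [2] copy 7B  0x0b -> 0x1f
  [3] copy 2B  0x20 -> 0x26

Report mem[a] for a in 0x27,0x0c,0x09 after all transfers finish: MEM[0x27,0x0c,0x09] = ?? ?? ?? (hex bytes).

MEM[0x27,0x0c,0x09] = 32 74 96

  after D0: wrote 6B at 0x05 = d98bb3bc0bd6
  after D1: wrote 3B at 0x08 = 4c9631
  after D2: wrote 7B at 0x1f = 967432d23c16ba
  after D3: wrote 2B at 0x26 = 7432
query mem[0x27]=0x32, mem[0x0c]=0x74, mem[0x09]=0x96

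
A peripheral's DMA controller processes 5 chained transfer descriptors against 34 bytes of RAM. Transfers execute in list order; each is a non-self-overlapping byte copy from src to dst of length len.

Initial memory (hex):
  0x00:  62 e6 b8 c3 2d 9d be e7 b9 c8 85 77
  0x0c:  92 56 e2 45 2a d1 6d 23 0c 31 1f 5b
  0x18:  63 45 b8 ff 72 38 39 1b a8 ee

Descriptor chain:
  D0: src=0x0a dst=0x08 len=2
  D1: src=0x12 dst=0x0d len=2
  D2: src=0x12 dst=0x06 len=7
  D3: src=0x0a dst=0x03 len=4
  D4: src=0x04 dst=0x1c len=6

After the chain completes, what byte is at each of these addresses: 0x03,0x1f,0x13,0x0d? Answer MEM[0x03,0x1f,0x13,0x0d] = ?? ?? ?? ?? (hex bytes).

MEM[0x03,0x1f,0x13,0x0d] = 1f 23 23 6d

  after D0: wrote 2B at 0x08 = 8577
  after D1: wrote 2B at 0x0d = 6d23
  after D2: wrote 7B at 0x06 = 6d230c311f5b63
  after D3: wrote 4B at 0x03 = 1f5b636d
  after D4: wrote 6B at 0x1c = 5b636d230c31
query mem[0x03]=0x1f, mem[0x1f]=0x23, mem[0x13]=0x23, mem[0x0d]=0x6d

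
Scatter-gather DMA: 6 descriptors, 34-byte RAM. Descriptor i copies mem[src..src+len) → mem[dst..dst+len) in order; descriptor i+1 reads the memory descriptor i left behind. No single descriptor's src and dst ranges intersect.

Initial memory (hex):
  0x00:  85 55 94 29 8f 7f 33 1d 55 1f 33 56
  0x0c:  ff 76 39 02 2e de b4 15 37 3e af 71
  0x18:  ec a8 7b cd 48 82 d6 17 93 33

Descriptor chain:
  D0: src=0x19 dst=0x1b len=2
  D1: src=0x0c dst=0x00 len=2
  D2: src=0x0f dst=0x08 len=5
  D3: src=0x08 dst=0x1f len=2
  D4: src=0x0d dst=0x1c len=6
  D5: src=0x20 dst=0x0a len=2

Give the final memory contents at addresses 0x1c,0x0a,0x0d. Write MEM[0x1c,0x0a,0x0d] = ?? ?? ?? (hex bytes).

D0: mem[0x1b..0x1c] <- [a8 7b]
D1: mem[0x00..0x01] <- [ff 76]
D2: mem[0x08..0x0c] <- [02 2e de b4 15]
D3: mem[0x1f..0x20] <- [02 2e]
D4: mem[0x1c..0x21] <- [76 39 02 2e de b4]
D5: mem[0x0a..0x0b] <- [de b4]
query mem[0x1c]=0x76, mem[0x0a]=0xde, mem[0x0d]=0x76

MEM[0x1c,0x0a,0x0d] = 76 de 76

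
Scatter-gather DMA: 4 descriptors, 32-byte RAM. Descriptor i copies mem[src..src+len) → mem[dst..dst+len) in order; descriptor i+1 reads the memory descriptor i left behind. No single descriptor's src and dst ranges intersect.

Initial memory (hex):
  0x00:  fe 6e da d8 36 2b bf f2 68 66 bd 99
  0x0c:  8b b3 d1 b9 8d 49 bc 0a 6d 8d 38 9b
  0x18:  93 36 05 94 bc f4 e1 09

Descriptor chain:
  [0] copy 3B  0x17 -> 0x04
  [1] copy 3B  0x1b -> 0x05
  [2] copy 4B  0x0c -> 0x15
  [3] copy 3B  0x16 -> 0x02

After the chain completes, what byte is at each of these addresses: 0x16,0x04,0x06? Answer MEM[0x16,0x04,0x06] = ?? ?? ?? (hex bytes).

MEM[0x16,0x04,0x06] = b3 b9 bc

D0: mem[0x04..0x06] <- [9b 93 36]
D1: mem[0x05..0x07] <- [94 bc f4]
D2: mem[0x15..0x18] <- [8b b3 d1 b9]
D3: mem[0x02..0x04] <- [b3 d1 b9]
query mem[0x16]=0xb3, mem[0x04]=0xb9, mem[0x06]=0xbc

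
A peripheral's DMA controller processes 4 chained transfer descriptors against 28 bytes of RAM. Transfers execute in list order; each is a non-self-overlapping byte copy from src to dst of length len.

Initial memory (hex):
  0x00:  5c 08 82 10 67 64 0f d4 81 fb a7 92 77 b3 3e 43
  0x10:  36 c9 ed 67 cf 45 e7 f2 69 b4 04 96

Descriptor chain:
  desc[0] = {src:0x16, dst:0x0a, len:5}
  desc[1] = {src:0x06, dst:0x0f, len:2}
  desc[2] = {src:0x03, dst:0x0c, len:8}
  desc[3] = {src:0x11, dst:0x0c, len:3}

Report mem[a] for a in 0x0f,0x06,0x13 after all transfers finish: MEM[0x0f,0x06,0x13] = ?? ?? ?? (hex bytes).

MEM[0x0f,0x06,0x13] = 0f 0f e7

[0] 0x16->0x0a len=5 : e7 f2 69 b4 04
[1] 0x06->0x0f len=2 : 0f d4
[2] 0x03->0x0c len=8 : 10 67 64 0f d4 81 fb e7
[3] 0x11->0x0c len=3 : 81 fb e7
query mem[0x0f]=0x0f, mem[0x06]=0x0f, mem[0x13]=0xe7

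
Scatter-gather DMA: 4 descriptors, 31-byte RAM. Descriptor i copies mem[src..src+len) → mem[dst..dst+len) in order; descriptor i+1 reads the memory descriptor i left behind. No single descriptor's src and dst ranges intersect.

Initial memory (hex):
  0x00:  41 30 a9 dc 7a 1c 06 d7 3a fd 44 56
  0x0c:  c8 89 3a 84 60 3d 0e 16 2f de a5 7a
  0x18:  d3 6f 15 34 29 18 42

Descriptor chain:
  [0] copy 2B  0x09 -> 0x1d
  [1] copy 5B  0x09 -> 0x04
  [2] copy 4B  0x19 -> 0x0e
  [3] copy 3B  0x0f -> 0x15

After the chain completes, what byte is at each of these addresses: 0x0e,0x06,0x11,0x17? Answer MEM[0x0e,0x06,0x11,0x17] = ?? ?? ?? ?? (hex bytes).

D0: mem[0x1d..0x1e] <- [fd 44]
D1: mem[0x04..0x08] <- [fd 44 56 c8 89]
D2: mem[0x0e..0x11] <- [6f 15 34 29]
D3: mem[0x15..0x17] <- [15 34 29]
query mem[0x0e]=0x6f, mem[0x06]=0x56, mem[0x11]=0x29, mem[0x17]=0x29

MEM[0x0e,0x06,0x11,0x17] = 6f 56 29 29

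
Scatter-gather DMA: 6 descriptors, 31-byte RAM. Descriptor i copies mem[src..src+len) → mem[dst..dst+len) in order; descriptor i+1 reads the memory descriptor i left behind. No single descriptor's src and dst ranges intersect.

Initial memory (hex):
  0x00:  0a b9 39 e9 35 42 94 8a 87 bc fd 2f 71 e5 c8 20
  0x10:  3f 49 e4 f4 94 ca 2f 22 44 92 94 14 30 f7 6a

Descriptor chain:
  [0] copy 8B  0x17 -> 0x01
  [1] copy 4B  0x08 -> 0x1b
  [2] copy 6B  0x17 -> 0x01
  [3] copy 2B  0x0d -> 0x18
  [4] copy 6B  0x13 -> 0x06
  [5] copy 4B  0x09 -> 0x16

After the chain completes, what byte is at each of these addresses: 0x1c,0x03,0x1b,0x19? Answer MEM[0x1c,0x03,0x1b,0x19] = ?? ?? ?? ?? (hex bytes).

MEM[0x1c,0x03,0x1b,0x19] = bc 92 6a 71

D0: mem[0x01..0x08] <- [22 44 92 94 14 30 f7 6a]
D1: mem[0x1b..0x1e] <- [6a bc fd 2f]
D2: mem[0x01..0x06] <- [22 44 92 94 6a bc]
D3: mem[0x18..0x19] <- [e5 c8]
D4: mem[0x06..0x0b] <- [f4 94 ca 2f 22 e5]
D5: mem[0x16..0x19] <- [2f 22 e5 71]
query mem[0x1c]=0xbc, mem[0x03]=0x92, mem[0x1b]=0x6a, mem[0x19]=0x71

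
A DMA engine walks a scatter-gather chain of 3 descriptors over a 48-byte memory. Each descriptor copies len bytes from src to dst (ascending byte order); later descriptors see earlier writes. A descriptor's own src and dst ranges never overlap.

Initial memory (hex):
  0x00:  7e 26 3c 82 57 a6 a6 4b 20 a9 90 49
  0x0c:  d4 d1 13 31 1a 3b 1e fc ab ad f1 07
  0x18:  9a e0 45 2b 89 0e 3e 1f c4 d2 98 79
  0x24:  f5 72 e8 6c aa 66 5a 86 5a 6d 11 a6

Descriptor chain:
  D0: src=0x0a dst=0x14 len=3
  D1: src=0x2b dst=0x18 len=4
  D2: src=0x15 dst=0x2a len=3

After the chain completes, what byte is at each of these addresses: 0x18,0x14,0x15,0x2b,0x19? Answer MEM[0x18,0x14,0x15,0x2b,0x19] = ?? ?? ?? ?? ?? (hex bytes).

  after D0: wrote 3B at 0x14 = 9049d4
  after D1: wrote 4B at 0x18 = 865a6d11
  after D2: wrote 3B at 0x2a = 49d407
query mem[0x18]=0x86, mem[0x14]=0x90, mem[0x15]=0x49, mem[0x2b]=0xd4, mem[0x19]=0x5a

MEM[0x18,0x14,0x15,0x2b,0x19] = 86 90 49 d4 5a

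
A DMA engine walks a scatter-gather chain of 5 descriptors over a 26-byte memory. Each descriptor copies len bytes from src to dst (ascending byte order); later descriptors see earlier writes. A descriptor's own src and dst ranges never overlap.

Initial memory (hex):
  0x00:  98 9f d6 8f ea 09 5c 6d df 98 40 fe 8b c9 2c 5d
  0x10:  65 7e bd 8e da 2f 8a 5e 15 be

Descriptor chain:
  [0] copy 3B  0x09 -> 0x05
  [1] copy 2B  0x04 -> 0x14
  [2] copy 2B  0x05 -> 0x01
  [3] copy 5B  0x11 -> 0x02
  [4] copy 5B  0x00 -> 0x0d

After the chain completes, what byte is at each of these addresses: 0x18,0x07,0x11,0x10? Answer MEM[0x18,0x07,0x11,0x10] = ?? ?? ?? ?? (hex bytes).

MEM[0x18,0x07,0x11,0x10] = 15 fe 8e bd

  after D0: wrote 3B at 0x05 = 9840fe
  after D1: wrote 2B at 0x14 = ea98
  after D2: wrote 2B at 0x01 = 9840
  after D3: wrote 5B at 0x02 = 7ebd8eea98
  after D4: wrote 5B at 0x0d = 98987ebd8e
query mem[0x18]=0x15, mem[0x07]=0xfe, mem[0x11]=0x8e, mem[0x10]=0xbd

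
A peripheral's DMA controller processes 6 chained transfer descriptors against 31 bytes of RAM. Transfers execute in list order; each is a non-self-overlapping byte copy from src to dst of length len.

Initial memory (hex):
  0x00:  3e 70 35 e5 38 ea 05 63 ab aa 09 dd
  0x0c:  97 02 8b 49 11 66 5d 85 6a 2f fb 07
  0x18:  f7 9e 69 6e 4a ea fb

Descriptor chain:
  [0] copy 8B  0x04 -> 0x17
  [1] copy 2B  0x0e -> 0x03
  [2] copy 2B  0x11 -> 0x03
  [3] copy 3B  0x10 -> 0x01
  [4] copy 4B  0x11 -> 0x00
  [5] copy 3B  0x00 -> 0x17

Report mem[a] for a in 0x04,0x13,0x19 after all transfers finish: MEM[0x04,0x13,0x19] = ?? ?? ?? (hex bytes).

  after D0: wrote 8B at 0x17 = 38ea0563abaa09dd
  after D1: wrote 2B at 0x03 = 8b49
  after D2: wrote 2B at 0x03 = 665d
  after D3: wrote 3B at 0x01 = 11665d
  after D4: wrote 4B at 0x00 = 665d856a
  after D5: wrote 3B at 0x17 = 665d85
query mem[0x04]=0x5d, mem[0x13]=0x85, mem[0x19]=0x85

MEM[0x04,0x13,0x19] = 5d 85 85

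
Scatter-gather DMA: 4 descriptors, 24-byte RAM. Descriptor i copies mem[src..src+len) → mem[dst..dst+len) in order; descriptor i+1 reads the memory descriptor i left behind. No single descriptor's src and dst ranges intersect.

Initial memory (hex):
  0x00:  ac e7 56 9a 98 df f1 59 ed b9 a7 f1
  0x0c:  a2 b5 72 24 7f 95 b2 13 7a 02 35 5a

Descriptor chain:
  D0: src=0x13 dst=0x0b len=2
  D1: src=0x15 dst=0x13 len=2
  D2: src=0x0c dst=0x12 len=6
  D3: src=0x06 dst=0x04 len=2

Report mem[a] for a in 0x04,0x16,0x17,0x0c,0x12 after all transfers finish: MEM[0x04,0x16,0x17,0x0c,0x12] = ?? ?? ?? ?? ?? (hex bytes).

[0] 0x13->0x0b len=2 : 13 7a
[1] 0x15->0x13 len=2 : 02 35
[2] 0x0c->0x12 len=6 : 7a b5 72 24 7f 95
[3] 0x06->0x04 len=2 : f1 59
query mem[0x04]=0xf1, mem[0x16]=0x7f, mem[0x17]=0x95, mem[0x0c]=0x7a, mem[0x12]=0x7a

MEM[0x04,0x16,0x17,0x0c,0x12] = f1 7f 95 7a 7a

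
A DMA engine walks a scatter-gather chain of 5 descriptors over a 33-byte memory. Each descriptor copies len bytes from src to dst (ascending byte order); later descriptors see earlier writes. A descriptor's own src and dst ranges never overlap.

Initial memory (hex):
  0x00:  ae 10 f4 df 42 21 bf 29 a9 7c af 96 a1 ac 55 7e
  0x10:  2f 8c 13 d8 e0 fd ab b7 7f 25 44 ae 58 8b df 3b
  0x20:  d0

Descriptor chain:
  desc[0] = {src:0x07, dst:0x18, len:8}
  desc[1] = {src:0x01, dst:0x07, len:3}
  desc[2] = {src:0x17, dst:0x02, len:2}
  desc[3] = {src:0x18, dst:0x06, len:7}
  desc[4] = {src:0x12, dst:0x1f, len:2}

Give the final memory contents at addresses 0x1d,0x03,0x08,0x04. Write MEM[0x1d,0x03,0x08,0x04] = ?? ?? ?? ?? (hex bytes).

MEM[0x1d,0x03,0x08,0x04] = a1 29 7c 42

  after D0: wrote 8B at 0x18 = 29a97caf96a1ac55
  after D1: wrote 3B at 0x07 = 10f4df
  after D2: wrote 2B at 0x02 = b729
  after D3: wrote 7B at 0x06 = 29a97caf96a1ac
  after D4: wrote 2B at 0x1f = 13d8
query mem[0x1d]=0xa1, mem[0x03]=0x29, mem[0x08]=0x7c, mem[0x04]=0x42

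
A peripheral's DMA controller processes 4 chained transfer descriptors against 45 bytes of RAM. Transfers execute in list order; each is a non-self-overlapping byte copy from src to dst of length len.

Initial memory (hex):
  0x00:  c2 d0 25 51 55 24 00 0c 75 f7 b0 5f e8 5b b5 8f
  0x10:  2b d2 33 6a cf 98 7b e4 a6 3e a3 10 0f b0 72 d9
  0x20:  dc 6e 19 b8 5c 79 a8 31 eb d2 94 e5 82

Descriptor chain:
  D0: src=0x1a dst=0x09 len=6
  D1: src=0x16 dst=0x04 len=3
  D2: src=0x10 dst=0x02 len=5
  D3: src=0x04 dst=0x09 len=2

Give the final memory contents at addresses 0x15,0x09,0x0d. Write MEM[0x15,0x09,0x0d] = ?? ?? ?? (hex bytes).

MEM[0x15,0x09,0x0d] = 98 33 72

D0: mem[0x09..0x0e] <- [a3 10 0f b0 72 d9]
D1: mem[0x04..0x06] <- [7b e4 a6]
D2: mem[0x02..0x06] <- [2b d2 33 6a cf]
D3: mem[0x09..0x0a] <- [33 6a]
query mem[0x15]=0x98, mem[0x09]=0x33, mem[0x0d]=0x72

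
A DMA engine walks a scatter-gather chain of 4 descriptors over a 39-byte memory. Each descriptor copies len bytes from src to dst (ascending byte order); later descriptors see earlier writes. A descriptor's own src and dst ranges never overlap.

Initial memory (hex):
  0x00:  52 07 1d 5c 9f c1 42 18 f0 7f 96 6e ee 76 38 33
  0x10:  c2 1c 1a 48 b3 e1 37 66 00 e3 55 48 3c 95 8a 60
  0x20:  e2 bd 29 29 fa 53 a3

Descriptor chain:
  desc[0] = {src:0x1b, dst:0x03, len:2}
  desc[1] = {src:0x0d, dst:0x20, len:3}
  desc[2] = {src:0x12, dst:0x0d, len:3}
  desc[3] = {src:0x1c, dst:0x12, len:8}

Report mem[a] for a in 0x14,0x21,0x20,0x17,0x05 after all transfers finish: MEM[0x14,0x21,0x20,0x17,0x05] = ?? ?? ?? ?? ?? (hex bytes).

MEM[0x14,0x21,0x20,0x17,0x05] = 8a 38 76 38 c1

[0] 0x1b->0x03 len=2 : 48 3c
[1] 0x0d->0x20 len=3 : 76 38 33
[2] 0x12->0x0d len=3 : 1a 48 b3
[3] 0x1c->0x12 len=8 : 3c 95 8a 60 76 38 33 29
query mem[0x14]=0x8a, mem[0x21]=0x38, mem[0x20]=0x76, mem[0x17]=0x38, mem[0x05]=0xc1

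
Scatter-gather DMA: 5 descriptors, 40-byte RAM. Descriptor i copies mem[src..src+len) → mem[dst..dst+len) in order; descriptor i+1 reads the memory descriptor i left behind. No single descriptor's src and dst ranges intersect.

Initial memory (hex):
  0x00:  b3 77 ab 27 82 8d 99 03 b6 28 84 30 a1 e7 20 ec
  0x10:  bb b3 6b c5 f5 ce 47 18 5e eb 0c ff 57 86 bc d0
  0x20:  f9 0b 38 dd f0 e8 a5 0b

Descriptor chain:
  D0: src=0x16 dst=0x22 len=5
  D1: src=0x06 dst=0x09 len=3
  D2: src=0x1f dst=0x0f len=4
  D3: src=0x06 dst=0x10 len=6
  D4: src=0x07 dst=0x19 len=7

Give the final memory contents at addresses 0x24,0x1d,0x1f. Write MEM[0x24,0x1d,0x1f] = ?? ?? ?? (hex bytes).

MEM[0x24,0x1d,0x1f] = 5e b6 e7

D0: mem[0x22..0x26] <- [47 18 5e eb 0c]
D1: mem[0x09..0x0b] <- [99 03 b6]
D2: mem[0x0f..0x12] <- [d0 f9 0b 47]
D3: mem[0x10..0x15] <- [99 03 b6 99 03 b6]
D4: mem[0x19..0x1f] <- [03 b6 99 03 b6 a1 e7]
query mem[0x24]=0x5e, mem[0x1d]=0xb6, mem[0x1f]=0xe7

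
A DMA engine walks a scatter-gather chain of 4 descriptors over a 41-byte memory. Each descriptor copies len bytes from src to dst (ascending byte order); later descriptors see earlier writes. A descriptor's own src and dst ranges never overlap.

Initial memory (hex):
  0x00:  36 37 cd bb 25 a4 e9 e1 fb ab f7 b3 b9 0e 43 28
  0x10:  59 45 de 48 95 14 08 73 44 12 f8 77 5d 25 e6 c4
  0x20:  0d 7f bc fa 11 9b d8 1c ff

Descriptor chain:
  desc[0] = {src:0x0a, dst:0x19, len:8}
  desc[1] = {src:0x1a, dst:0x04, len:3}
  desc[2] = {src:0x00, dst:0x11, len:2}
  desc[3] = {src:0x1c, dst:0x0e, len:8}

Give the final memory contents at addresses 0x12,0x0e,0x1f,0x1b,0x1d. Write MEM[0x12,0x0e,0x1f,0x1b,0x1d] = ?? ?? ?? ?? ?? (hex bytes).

MEM[0x12,0x0e,0x1f,0x1b,0x1d] = 45 0e 59 b9 43

[0] 0x0a->0x19 len=8 : f7 b3 b9 0e 43 28 59 45
[1] 0x1a->0x04 len=3 : b3 b9 0e
[2] 0x00->0x11 len=2 : 36 37
[3] 0x1c->0x0e len=8 : 0e 43 28 59 45 7f bc fa
query mem[0x12]=0x45, mem[0x0e]=0x0e, mem[0x1f]=0x59, mem[0x1b]=0xb9, mem[0x1d]=0x43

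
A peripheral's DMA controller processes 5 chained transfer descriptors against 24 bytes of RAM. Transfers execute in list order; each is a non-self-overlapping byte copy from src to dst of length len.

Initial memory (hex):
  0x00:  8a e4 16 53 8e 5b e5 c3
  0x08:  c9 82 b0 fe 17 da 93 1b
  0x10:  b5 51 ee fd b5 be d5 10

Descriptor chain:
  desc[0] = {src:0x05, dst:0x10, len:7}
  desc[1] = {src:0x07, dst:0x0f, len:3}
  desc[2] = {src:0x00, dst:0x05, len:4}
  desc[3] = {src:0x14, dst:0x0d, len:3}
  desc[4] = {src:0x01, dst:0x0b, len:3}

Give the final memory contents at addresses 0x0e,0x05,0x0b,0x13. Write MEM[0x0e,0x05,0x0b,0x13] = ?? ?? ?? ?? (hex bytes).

[0] 0x05->0x10 len=7 : 5b e5 c3 c9 82 b0 fe
[1] 0x07->0x0f len=3 : c3 c9 82
[2] 0x00->0x05 len=4 : 8a e4 16 53
[3] 0x14->0x0d len=3 : 82 b0 fe
[4] 0x01->0x0b len=3 : e4 16 53
query mem[0x0e]=0xb0, mem[0x05]=0x8a, mem[0x0b]=0xe4, mem[0x13]=0xc9

MEM[0x0e,0x05,0x0b,0x13] = b0 8a e4 c9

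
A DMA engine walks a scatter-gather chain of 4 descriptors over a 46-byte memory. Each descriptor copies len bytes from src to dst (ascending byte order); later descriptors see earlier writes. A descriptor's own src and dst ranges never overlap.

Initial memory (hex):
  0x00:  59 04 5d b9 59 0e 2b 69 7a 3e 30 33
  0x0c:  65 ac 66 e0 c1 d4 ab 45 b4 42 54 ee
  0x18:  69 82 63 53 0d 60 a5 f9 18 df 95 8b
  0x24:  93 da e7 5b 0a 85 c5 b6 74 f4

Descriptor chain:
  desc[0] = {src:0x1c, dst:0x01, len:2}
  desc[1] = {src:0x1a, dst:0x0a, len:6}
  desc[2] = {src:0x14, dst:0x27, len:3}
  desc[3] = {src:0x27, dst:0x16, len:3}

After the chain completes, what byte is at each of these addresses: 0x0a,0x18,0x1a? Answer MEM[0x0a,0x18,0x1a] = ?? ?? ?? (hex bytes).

MEM[0x0a,0x18,0x1a] = 63 54 63

  after D0: wrote 2B at 0x01 = 0d60
  after D1: wrote 6B at 0x0a = 63530d60a5f9
  after D2: wrote 3B at 0x27 = b44254
  after D3: wrote 3B at 0x16 = b44254
query mem[0x0a]=0x63, mem[0x18]=0x54, mem[0x1a]=0x63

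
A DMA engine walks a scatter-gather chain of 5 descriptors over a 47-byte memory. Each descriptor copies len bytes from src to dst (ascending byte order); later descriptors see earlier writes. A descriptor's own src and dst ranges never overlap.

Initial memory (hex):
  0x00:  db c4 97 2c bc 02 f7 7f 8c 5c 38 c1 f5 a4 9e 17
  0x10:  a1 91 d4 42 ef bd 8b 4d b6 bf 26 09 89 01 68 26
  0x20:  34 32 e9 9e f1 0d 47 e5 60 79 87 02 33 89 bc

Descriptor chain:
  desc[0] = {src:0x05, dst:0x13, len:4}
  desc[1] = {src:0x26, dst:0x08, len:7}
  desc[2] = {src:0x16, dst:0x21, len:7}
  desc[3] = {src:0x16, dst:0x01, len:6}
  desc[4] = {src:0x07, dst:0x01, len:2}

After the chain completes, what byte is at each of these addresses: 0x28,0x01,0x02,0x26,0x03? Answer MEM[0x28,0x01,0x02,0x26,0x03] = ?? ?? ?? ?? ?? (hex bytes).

[0] 0x05->0x13 len=4 : 02 f7 7f 8c
[1] 0x26->0x08 len=7 : 47 e5 60 79 87 02 33
[2] 0x16->0x21 len=7 : 8c 4d b6 bf 26 09 89
[3] 0x16->0x01 len=6 : 8c 4d b6 bf 26 09
[4] 0x07->0x01 len=2 : 7f 47
query mem[0x28]=0x60, mem[0x01]=0x7f, mem[0x02]=0x47, mem[0x26]=0x09, mem[0x03]=0xb6

MEM[0x28,0x01,0x02,0x26,0x03] = 60 7f 47 09 b6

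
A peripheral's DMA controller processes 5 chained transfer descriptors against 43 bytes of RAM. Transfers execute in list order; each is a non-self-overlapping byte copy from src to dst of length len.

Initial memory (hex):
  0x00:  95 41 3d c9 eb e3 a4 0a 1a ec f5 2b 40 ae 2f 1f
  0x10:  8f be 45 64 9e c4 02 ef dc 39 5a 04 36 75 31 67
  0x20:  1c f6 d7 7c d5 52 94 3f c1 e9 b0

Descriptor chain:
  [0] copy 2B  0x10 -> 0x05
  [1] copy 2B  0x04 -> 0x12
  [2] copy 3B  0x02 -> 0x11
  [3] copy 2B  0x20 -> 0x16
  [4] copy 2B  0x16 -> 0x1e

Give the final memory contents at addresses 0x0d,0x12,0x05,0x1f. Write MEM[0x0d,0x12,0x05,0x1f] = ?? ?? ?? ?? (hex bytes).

#0 dst[0x05+2] := {0x8f,0xbe}
#1 dst[0x12+2] := {0xeb,0x8f}
#2 dst[0x11+3] := {0x3d,0xc9,0xeb}
#3 dst[0x16+2] := {0x1c,0xf6}
#4 dst[0x1e+2] := {0x1c,0xf6}
query mem[0x0d]=0xae, mem[0x12]=0xc9, mem[0x05]=0x8f, mem[0x1f]=0xf6

MEM[0x0d,0x12,0x05,0x1f] = ae c9 8f f6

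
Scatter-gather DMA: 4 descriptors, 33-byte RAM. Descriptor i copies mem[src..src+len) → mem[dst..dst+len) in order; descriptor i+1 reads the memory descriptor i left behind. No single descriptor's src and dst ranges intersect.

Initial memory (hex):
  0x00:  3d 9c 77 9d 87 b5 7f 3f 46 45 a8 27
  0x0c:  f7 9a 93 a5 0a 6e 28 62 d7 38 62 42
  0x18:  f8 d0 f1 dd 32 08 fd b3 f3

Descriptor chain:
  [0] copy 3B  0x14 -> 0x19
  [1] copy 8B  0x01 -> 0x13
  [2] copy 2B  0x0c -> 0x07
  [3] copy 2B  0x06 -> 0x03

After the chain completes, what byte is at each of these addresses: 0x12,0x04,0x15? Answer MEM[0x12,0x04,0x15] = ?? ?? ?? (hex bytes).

MEM[0x12,0x04,0x15] = 28 f7 9d

  after D0: wrote 3B at 0x19 = d73862
  after D1: wrote 8B at 0x13 = 9c779d87b57f3f46
  after D2: wrote 2B at 0x07 = f79a
  after D3: wrote 2B at 0x03 = 7ff7
query mem[0x12]=0x28, mem[0x04]=0xf7, mem[0x15]=0x9d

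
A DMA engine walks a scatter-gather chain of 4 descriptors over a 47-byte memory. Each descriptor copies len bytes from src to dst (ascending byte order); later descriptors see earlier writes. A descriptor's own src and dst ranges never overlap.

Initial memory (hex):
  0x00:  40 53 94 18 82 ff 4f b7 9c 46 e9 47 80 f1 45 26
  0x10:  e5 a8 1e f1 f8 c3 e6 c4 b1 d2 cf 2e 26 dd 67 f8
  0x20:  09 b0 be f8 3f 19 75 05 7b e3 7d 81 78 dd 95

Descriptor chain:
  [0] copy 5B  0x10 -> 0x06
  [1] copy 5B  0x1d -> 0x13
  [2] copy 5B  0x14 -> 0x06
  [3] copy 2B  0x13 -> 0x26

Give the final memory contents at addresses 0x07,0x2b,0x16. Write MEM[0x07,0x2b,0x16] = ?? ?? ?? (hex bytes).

#0 dst[0x06+5] := {0xe5,0xa8,0x1e,0xf1,0xf8}
#1 dst[0x13+5] := {0xdd,0x67,0xf8,0x09,0xb0}
#2 dst[0x06+5] := {0x67,0xf8,0x09,0xb0,0xb1}
#3 dst[0x26+2] := {0xdd,0x67}
query mem[0x07]=0xf8, mem[0x2b]=0x81, mem[0x16]=0x09

MEM[0x07,0x2b,0x16] = f8 81 09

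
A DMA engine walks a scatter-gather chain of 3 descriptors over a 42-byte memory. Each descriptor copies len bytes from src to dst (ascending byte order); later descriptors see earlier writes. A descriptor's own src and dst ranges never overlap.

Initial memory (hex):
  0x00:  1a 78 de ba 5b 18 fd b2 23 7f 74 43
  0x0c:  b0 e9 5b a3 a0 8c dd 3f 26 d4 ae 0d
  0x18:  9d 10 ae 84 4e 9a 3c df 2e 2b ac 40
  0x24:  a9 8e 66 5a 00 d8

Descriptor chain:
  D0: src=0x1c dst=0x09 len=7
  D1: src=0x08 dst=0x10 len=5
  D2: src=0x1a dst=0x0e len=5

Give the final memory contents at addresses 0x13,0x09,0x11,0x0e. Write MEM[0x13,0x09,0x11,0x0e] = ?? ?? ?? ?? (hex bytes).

MEM[0x13,0x09,0x11,0x0e] = 3c 4e 9a ae

#0 dst[0x09+7] := {0x4e,0x9a,0x3c,0xdf,0x2e,0x2b,0xac}
#1 dst[0x10+5] := {0x23,0x4e,0x9a,0x3c,0xdf}
#2 dst[0x0e+5] := {0xae,0x84,0x4e,0x9a,0x3c}
query mem[0x13]=0x3c, mem[0x09]=0x4e, mem[0x11]=0x9a, mem[0x0e]=0xae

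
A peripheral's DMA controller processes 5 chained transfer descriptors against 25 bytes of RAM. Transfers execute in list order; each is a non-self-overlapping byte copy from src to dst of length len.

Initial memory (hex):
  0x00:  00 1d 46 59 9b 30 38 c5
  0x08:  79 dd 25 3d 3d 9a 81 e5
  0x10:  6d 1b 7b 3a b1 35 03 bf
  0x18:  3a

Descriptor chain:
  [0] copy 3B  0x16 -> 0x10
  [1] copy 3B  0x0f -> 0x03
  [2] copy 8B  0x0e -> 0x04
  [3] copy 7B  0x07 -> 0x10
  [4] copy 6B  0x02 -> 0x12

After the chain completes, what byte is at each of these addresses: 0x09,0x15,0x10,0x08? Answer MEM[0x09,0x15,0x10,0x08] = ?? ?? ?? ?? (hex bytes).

D0: mem[0x10..0x12] <- [03 bf 3a]
D1: mem[0x03..0x05] <- [e5 03 bf]
D2: mem[0x04..0x0b] <- [81 e5 03 bf 3a 3a b1 35]
D3: mem[0x10..0x16] <- [bf 3a 3a b1 35 3d 9a]
D4: mem[0x12..0x17] <- [46 e5 81 e5 03 bf]
query mem[0x09]=0x3a, mem[0x15]=0xe5, mem[0x10]=0xbf, mem[0x08]=0x3a

MEM[0x09,0x15,0x10,0x08] = 3a e5 bf 3a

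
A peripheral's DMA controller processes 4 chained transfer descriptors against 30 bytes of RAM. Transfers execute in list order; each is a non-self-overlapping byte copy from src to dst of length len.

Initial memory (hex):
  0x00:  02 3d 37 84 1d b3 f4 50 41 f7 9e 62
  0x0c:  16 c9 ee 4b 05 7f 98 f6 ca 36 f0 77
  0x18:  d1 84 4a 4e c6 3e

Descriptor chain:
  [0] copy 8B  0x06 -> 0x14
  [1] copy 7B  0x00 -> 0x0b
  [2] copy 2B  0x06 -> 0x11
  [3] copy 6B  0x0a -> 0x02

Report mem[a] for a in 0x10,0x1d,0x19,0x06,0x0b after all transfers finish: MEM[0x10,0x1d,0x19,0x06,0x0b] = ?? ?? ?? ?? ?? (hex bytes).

  after D0: wrote 8B at 0x14 = f45041f79e6216c9
  after D1: wrote 7B at 0x0b = 023d37841db3f4
  after D2: wrote 2B at 0x11 = f450
  after D3: wrote 6B at 0x02 = 9e023d37841d
query mem[0x10]=0xb3, mem[0x1d]=0x3e, mem[0x19]=0x62, mem[0x06]=0x84, mem[0x0b]=0x02

MEM[0x10,0x1d,0x19,0x06,0x0b] = b3 3e 62 84 02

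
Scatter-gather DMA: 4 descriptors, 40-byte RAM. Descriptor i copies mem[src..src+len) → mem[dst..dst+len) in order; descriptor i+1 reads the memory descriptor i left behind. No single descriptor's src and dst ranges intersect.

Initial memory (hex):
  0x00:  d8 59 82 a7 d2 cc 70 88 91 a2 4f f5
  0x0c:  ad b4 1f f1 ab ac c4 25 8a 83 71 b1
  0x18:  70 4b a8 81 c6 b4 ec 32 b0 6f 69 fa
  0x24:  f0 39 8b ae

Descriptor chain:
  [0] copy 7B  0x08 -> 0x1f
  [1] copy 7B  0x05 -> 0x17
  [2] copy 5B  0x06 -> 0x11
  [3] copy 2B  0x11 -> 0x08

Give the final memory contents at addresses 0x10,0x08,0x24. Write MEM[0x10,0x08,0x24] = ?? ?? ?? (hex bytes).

[0] 0x08->0x1f len=7 : 91 a2 4f f5 ad b4 1f
[1] 0x05->0x17 len=7 : cc 70 88 91 a2 4f f5
[2] 0x06->0x11 len=5 : 70 88 91 a2 4f
[3] 0x11->0x08 len=2 : 70 88
query mem[0x10]=0xab, mem[0x08]=0x70, mem[0x24]=0xb4

MEM[0x10,0x08,0x24] = ab 70 b4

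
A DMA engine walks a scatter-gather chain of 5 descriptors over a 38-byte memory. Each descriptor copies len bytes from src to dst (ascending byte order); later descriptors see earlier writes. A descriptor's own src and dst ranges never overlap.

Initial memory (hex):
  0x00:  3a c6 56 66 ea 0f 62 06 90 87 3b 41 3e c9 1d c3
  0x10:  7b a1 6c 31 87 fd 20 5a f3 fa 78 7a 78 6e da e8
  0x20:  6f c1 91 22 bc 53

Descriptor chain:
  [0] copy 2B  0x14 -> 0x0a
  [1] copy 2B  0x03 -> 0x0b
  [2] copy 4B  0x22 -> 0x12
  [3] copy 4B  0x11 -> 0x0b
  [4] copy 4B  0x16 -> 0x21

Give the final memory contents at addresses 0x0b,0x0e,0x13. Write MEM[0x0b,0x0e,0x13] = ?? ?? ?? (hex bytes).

MEM[0x0b,0x0e,0x13] = a1 bc 22

D0: mem[0x0a..0x0b] <- [87 fd]
D1: mem[0x0b..0x0c] <- [66 ea]
D2: mem[0x12..0x15] <- [91 22 bc 53]
D3: mem[0x0b..0x0e] <- [a1 91 22 bc]
D4: mem[0x21..0x24] <- [20 5a f3 fa]
query mem[0x0b]=0xa1, mem[0x0e]=0xbc, mem[0x13]=0x22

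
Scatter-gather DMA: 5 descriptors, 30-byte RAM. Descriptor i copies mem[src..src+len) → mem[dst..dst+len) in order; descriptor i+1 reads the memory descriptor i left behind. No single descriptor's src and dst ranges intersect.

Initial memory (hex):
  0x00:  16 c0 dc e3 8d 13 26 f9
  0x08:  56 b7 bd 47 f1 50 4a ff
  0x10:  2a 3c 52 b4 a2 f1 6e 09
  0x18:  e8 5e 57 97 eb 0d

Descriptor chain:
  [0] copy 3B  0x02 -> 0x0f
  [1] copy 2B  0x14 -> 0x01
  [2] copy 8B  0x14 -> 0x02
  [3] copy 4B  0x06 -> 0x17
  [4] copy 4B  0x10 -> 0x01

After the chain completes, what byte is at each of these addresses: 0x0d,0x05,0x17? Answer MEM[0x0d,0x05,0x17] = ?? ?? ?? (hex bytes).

D0: mem[0x0f..0x11] <- [dc e3 8d]
D1: mem[0x01..0x02] <- [a2 f1]
D2: mem[0x02..0x09] <- [a2 f1 6e 09 e8 5e 57 97]
D3: mem[0x17..0x1a] <- [e8 5e 57 97]
D4: mem[0x01..0x04] <- [e3 8d 52 b4]
query mem[0x0d]=0x50, mem[0x05]=0x09, mem[0x17]=0xe8

MEM[0x0d,0x05,0x17] = 50 09 e8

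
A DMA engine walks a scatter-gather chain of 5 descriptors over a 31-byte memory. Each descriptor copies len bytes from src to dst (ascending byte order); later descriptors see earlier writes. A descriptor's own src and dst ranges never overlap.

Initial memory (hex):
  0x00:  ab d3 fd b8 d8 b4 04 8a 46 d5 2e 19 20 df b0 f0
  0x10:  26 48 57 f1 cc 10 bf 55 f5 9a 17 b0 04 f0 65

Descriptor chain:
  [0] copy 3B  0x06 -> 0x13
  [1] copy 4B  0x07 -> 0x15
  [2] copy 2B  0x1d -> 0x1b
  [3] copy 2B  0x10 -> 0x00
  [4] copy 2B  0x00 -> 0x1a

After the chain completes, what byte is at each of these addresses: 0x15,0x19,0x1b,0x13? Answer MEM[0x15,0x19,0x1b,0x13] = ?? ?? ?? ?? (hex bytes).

MEM[0x15,0x19,0x1b,0x13] = 8a 9a 48 04

  after D0: wrote 3B at 0x13 = 048a46
  after D1: wrote 4B at 0x15 = 8a46d52e
  after D2: wrote 2B at 0x1b = f065
  after D3: wrote 2B at 0x00 = 2648
  after D4: wrote 2B at 0x1a = 2648
query mem[0x15]=0x8a, mem[0x19]=0x9a, mem[0x1b]=0x48, mem[0x13]=0x04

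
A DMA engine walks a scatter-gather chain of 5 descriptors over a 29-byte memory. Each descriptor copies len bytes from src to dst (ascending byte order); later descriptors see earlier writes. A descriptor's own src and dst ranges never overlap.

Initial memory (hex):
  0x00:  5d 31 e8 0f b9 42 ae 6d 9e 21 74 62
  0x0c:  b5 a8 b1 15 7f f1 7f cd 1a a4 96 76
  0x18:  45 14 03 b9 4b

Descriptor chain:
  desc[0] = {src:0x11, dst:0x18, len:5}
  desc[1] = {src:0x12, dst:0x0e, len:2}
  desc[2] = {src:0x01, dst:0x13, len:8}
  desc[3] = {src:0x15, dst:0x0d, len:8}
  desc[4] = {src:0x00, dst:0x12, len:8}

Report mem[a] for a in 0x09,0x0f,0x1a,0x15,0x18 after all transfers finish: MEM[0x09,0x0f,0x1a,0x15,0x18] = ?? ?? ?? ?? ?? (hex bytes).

[0] 0x11->0x18 len=5 : f1 7f cd 1a a4
[1] 0x12->0x0e len=2 : 7f cd
[2] 0x01->0x13 len=8 : 31 e8 0f b9 42 ae 6d 9e
[3] 0x15->0x0d len=8 : 0f b9 42 ae 6d 9e 1a a4
[4] 0x00->0x12 len=8 : 5d 31 e8 0f b9 42 ae 6d
query mem[0x09]=0x21, mem[0x0f]=0x42, mem[0x1a]=0x9e, mem[0x15]=0x0f, mem[0x18]=0xae

MEM[0x09,0x0f,0x1a,0x15,0x18] = 21 42 9e 0f ae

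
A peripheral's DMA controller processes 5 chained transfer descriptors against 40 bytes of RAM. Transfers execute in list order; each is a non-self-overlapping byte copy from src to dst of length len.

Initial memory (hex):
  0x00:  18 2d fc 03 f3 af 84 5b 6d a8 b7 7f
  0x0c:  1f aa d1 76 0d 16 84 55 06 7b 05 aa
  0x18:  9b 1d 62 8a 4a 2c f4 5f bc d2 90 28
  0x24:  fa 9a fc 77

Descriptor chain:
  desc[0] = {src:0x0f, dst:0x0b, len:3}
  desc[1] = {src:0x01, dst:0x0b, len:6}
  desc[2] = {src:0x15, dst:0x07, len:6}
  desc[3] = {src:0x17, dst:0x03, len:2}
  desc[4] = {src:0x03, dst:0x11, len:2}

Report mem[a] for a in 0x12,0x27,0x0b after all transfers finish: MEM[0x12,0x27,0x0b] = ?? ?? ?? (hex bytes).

MEM[0x12,0x27,0x0b] = 9b 77 1d

D0: mem[0x0b..0x0d] <- [76 0d 16]
D1: mem[0x0b..0x10] <- [2d fc 03 f3 af 84]
D2: mem[0x07..0x0c] <- [7b 05 aa 9b 1d 62]
D3: mem[0x03..0x04] <- [aa 9b]
D4: mem[0x11..0x12] <- [aa 9b]
query mem[0x12]=0x9b, mem[0x27]=0x77, mem[0x0b]=0x1d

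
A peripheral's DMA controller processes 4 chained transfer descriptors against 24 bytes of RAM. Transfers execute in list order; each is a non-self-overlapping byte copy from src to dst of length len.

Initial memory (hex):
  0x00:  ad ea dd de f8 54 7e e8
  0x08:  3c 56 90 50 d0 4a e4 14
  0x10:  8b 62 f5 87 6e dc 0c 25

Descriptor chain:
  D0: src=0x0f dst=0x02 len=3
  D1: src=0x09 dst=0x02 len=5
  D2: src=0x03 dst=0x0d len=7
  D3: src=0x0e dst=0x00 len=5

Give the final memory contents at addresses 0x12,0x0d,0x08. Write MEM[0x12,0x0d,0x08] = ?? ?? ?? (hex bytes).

MEM[0x12,0x0d,0x08] = 3c 90 3c

D0: mem[0x02..0x04] <- [14 8b 62]
D1: mem[0x02..0x06] <- [56 90 50 d0 4a]
D2: mem[0x0d..0x13] <- [90 50 d0 4a e8 3c 56]
D3: mem[0x00..0x04] <- [50 d0 4a e8 3c]
query mem[0x12]=0x3c, mem[0x0d]=0x90, mem[0x08]=0x3c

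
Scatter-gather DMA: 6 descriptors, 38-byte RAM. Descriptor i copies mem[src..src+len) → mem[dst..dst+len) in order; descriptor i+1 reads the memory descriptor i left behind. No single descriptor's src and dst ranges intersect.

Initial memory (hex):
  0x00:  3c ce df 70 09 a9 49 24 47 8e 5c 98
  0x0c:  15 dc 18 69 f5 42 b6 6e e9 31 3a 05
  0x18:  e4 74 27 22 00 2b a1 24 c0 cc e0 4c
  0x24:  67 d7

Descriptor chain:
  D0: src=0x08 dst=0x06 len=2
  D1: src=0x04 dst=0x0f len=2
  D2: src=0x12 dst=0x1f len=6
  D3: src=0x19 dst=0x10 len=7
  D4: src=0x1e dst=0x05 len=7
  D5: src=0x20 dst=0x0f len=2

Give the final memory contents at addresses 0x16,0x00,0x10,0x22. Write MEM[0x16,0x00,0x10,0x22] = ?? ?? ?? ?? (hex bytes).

#0 dst[0x06+2] := {0x47,0x8e}
#1 dst[0x0f+2] := {0x09,0xa9}
#2 dst[0x1f+6] := {0xb6,0x6e,0xe9,0x31,0x3a,0x05}
#3 dst[0x10+7] := {0x74,0x27,0x22,0x00,0x2b,0xa1,0xb6}
#4 dst[0x05+7] := {0xa1,0xb6,0x6e,0xe9,0x31,0x3a,0x05}
#5 dst[0x0f+2] := {0x6e,0xe9}
query mem[0x16]=0xb6, mem[0x00]=0x3c, mem[0x10]=0xe9, mem[0x22]=0x31

MEM[0x16,0x00,0x10,0x22] = b6 3c e9 31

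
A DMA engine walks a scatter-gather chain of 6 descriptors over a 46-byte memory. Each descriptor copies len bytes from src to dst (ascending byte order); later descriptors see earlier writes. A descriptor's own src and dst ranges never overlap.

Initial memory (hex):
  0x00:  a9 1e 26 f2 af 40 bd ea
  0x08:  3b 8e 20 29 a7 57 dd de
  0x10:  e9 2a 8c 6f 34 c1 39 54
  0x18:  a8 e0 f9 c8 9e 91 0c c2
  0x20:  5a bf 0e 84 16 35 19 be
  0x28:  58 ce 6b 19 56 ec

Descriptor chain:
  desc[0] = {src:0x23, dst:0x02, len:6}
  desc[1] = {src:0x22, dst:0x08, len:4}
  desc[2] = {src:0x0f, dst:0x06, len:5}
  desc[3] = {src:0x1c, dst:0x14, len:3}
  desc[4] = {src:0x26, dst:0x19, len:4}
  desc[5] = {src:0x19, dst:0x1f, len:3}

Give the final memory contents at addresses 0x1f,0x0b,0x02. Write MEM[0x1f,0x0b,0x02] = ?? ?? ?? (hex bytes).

  after D0: wrote 6B at 0x02 = 84163519be58
  after D1: wrote 4B at 0x08 = 0e841635
  after D2: wrote 5B at 0x06 = dee92a8c6f
  after D3: wrote 3B at 0x14 = 9e910c
  after D4: wrote 4B at 0x19 = 19be58ce
  after D5: wrote 3B at 0x1f = 19be58
query mem[0x1f]=0x19, mem[0x0b]=0x35, mem[0x02]=0x84

MEM[0x1f,0x0b,0x02] = 19 35 84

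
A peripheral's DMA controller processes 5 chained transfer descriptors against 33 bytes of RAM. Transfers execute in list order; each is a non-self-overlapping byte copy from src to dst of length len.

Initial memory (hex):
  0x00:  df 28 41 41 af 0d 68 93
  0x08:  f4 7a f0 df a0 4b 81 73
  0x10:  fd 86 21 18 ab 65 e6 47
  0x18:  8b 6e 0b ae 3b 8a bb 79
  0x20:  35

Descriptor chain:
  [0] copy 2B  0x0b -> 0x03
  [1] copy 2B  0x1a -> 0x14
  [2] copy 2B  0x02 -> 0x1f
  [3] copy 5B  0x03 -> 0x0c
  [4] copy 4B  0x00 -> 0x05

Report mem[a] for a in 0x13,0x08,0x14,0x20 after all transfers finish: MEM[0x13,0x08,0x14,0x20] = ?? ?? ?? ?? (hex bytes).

[0] 0x0b->0x03 len=2 : df a0
[1] 0x1a->0x14 len=2 : 0b ae
[2] 0x02->0x1f len=2 : 41 df
[3] 0x03->0x0c len=5 : df a0 0d 68 93
[4] 0x00->0x05 len=4 : df 28 41 df
query mem[0x13]=0x18, mem[0x08]=0xdf, mem[0x14]=0x0b, mem[0x20]=0xdf

MEM[0x13,0x08,0x14,0x20] = 18 df 0b df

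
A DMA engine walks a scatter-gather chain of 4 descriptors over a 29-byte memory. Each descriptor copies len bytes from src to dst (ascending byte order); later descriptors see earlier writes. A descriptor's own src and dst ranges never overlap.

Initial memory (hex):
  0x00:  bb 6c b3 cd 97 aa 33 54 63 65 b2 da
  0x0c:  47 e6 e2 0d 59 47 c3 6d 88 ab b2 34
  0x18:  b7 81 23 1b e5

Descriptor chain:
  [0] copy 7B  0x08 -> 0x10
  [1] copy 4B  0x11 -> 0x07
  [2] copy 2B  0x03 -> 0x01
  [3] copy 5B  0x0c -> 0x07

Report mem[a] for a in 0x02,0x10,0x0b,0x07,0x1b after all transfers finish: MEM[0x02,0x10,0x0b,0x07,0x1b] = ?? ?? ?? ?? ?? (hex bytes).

D0: mem[0x10..0x16] <- [63 65 b2 da 47 e6 e2]
D1: mem[0x07..0x0a] <- [65 b2 da 47]
D2: mem[0x01..0x02] <- [cd 97]
D3: mem[0x07..0x0b] <- [47 e6 e2 0d 63]
query mem[0x02]=0x97, mem[0x10]=0x63, mem[0x0b]=0x63, mem[0x07]=0x47, mem[0x1b]=0x1b

MEM[0x02,0x10,0x0b,0x07,0x1b] = 97 63 63 47 1b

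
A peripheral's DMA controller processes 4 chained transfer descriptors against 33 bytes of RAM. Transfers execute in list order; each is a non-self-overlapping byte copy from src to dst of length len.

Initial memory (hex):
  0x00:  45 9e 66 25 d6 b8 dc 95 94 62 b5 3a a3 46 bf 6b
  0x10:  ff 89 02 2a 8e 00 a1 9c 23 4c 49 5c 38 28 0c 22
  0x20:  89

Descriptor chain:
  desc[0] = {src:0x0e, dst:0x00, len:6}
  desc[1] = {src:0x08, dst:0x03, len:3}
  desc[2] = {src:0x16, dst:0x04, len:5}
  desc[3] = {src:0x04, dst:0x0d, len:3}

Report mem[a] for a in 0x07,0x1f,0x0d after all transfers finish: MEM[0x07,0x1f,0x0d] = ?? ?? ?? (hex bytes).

MEM[0x07,0x1f,0x0d] = 4c 22 a1

D0: mem[0x00..0x05] <- [bf 6b ff 89 02 2a]
D1: mem[0x03..0x05] <- [94 62 b5]
D2: mem[0x04..0x08] <- [a1 9c 23 4c 49]
D3: mem[0x0d..0x0f] <- [a1 9c 23]
query mem[0x07]=0x4c, mem[0x1f]=0x22, mem[0x0d]=0xa1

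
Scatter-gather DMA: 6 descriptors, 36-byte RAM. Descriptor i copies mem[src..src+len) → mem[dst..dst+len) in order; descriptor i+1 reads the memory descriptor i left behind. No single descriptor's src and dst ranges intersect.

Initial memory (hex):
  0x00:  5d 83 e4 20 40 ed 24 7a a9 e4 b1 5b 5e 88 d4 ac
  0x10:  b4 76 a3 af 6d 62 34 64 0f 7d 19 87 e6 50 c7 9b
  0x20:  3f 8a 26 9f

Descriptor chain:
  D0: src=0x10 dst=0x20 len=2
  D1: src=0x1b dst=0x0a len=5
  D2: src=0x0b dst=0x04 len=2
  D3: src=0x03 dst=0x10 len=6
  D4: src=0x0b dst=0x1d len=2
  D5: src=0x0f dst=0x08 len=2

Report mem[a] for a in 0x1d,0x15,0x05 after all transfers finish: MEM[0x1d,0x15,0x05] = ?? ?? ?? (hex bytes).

MEM[0x1d,0x15,0x05] = e6 a9 50

D0: mem[0x20..0x21] <- [b4 76]
D1: mem[0x0a..0x0e] <- [87 e6 50 c7 9b]
D2: mem[0x04..0x05] <- [e6 50]
D3: mem[0x10..0x15] <- [20 e6 50 24 7a a9]
D4: mem[0x1d..0x1e] <- [e6 50]
D5: mem[0x08..0x09] <- [ac 20]
query mem[0x1d]=0xe6, mem[0x15]=0xa9, mem[0x05]=0x50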